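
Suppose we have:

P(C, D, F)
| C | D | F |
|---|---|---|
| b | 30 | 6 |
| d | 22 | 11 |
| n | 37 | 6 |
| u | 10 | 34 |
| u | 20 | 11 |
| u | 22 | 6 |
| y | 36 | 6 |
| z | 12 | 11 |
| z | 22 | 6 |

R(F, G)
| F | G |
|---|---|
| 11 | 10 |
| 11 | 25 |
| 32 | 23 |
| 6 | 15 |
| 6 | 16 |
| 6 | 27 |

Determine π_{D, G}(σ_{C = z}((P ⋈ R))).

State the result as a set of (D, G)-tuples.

{(12, 10), (12, 25), (22, 15), (22, 16), (22, 27)}

Joining P and R on F yields {(b, 30, 6, 15), (b, 30, 6, 16), (b, 30, 6, 27), (d, 22, 11, 10), (d, 22, 11, 25), (n, 37, 6, 15), (n, 37, 6, 16), (n, 37, 6, 27), (u, 20, 11, 10), (u, 20, 11, 25), (u, 22, 6, 15), (u, 22, 6, 16), (u, 22, 6, 27), (y, 36, 6, 15), (y, 36, 6, 16), (y, 36, 6, 27), (z, 12, 11, 10), (z, 12, 11, 25), (z, 22, 6, 15), (z, 22, 6, 16), (z, 22, 6, 27)}.
Apply σ_{C = z}; surviving tuples: {(z, 12, 11, 10), (z, 12, 11, 25), (z, 22, 6, 15), (z, 22, 6, 16), (z, 22, 6, 27)}
Projecting to D, G: {(12, 10), (12, 25), (22, 15), (22, 16), (22, 27)}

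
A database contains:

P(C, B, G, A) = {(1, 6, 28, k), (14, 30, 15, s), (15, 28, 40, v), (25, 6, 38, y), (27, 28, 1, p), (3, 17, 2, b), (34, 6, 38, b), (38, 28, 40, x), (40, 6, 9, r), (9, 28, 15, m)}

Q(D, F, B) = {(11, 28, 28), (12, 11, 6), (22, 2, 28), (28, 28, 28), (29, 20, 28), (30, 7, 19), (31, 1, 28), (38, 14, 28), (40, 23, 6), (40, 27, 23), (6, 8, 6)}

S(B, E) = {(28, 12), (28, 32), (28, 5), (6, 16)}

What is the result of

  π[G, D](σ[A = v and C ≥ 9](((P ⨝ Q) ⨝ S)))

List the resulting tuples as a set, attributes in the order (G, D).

Joining P and Q on B yields {(1, 6, 28, k, 12, 11), (1, 6, 28, k, 40, 23), (1, 6, 28, k, 6, 8), (15, 28, 40, v, 11, 28), (15, 28, 40, v, 22, 2), (15, 28, 40, v, 28, 28), (15, 28, 40, v, 29, 20), (15, 28, 40, v, 31, 1), (15, 28, 40, v, 38, 14), (25, 6, 38, y, 12, 11), (25, 6, 38, y, 40, 23), (25, 6, 38, y, 6, 8), (27, 28, 1, p, 11, 28), (27, 28, 1, p, 22, 2), (27, 28, 1, p, 28, 28), (27, 28, 1, p, 29, 20), (27, 28, 1, p, 31, 1), (27, 28, 1, p, 38, 14), (34, 6, 38, b, 12, 11), (34, 6, 38, b, 40, 23), (34, 6, 38, b, 6, 8), (38, 28, 40, x, 11, 28), (38, 28, 40, x, 22, 2), (38, 28, 40, x, 28, 28), (38, 28, 40, x, 29, 20), (38, 28, 40, x, 31, 1), (38, 28, 40, x, 38, 14), (40, 6, 9, r, 12, 11), (40, 6, 9, r, 40, 23), (40, 6, 9, r, 6, 8), (9, 28, 15, m, 11, 28), (9, 28, 15, m, 22, 2), (9, 28, 15, m, 28, 28), (9, 28, 15, m, 29, 20), (9, 28, 15, m, 31, 1), (9, 28, 15, m, 38, 14)}.
Joining (P ⨝ Q) and S on B yields {(1, 6, 28, k, 12, 11, 16), (1, 6, 28, k, 40, 23, 16), (1, 6, 28, k, 6, 8, 16), (15, 28, 40, v, 11, 28, 12), (15, 28, 40, v, 11, 28, 32), (15, 28, 40, v, 11, 28, 5), (15, 28, 40, v, 22, 2, 12), (15, 28, 40, v, 22, 2, 32), (15, 28, 40, v, 22, 2, 5), (15, 28, 40, v, 28, 28, 12), (15, 28, 40, v, 28, 28, 32), (15, 28, 40, v, 28, 28, 5), (15, 28, 40, v, 29, 20, 12), (15, 28, 40, v, 29, 20, 32), (15, 28, 40, v, 29, 20, 5), (15, 28, 40, v, 31, 1, 12), (15, 28, 40, v, 31, 1, 32), (15, 28, 40, v, 31, 1, 5), (15, 28, 40, v, 38, 14, 12), (15, 28, 40, v, 38, 14, 32), (15, 28, 40, v, 38, 14, 5), (25, 6, 38, y, 12, 11, 16), (25, 6, 38, y, 40, 23, 16), (25, 6, 38, y, 6, 8, 16), (27, 28, 1, p, 11, 28, 12), (27, 28, 1, p, 11, 28, 32), (27, 28, 1, p, 11, 28, 5), (27, 28, 1, p, 22, 2, 12), (27, 28, 1, p, 22, 2, 32), (27, 28, 1, p, 22, 2, 5), (27, 28, 1, p, 28, 28, 12), (27, 28, 1, p, 28, 28, 32), (27, 28, 1, p, 28, 28, 5), (27, 28, 1, p, 29, 20, 12), (27, 28, 1, p, 29, 20, 32), (27, 28, 1, p, 29, 20, 5), (27, 28, 1, p, 31, 1, 12), (27, 28, 1, p, 31, 1, 32), (27, 28, 1, p, 31, 1, 5), (27, 28, 1, p, 38, 14, 12), (27, 28, 1, p, 38, 14, 32), (27, 28, 1, p, 38, 14, 5), (34, 6, 38, b, 12, 11, 16), (34, 6, 38, b, 40, 23, 16), (34, 6, 38, b, 6, 8, 16), (38, 28, 40, x, 11, 28, 12), (38, 28, 40, x, 11, 28, 32), (38, 28, 40, x, 11, 28, 5), (38, 28, 40, x, 22, 2, 12), (38, 28, 40, x, 22, 2, 32), (38, 28, 40, x, 22, 2, 5), (38, 28, 40, x, 28, 28, 12), (38, 28, 40, x, 28, 28, 32), (38, 28, 40, x, 28, 28, 5), (38, 28, 40, x, 29, 20, 12), (38, 28, 40, x, 29, 20, 32), (38, 28, 40, x, 29, 20, 5), (38, 28, 40, x, 31, 1, 12), (38, 28, 40, x, 31, 1, 32), (38, 28, 40, x, 31, 1, 5), (38, 28, 40, x, 38, 14, 12), (38, 28, 40, x, 38, 14, 32), (38, 28, 40, x, 38, 14, 5), (40, 6, 9, r, 12, 11, 16), (40, 6, 9, r, 40, 23, 16), (40, 6, 9, r, 6, 8, 16), (9, 28, 15, m, 11, 28, 12), (9, 28, 15, m, 11, 28, 32), (9, 28, 15, m, 11, 28, 5), (9, 28, 15, m, 22, 2, 12), (9, 28, 15, m, 22, 2, 32), (9, 28, 15, m, 22, 2, 5), (9, 28, 15, m, 28, 28, 12), (9, 28, 15, m, 28, 28, 32), (9, 28, 15, m, 28, 28, 5), (9, 28, 15, m, 29, 20, 12), (9, 28, 15, m, 29, 20, 32), (9, 28, 15, m, 29, 20, 5), (9, 28, 15, m, 31, 1, 12), (9, 28, 15, m, 31, 1, 32), (9, 28, 15, m, 31, 1, 5), (9, 28, 15, m, 38, 14, 12), (9, 28, 15, m, 38, 14, 32), (9, 28, 15, m, 38, 14, 5)}.
Selection A = v and C ≥ 9: {(15, 28, 40, v, 11, 28, 12), (15, 28, 40, v, 11, 28, 32), (15, 28, 40, v, 11, 28, 5), (15, 28, 40, v, 22, 2, 12), (15, 28, 40, v, 22, 2, 32), (15, 28, 40, v, 22, 2, 5), (15, 28, 40, v, 28, 28, 12), (15, 28, 40, v, 28, 28, 32), (15, 28, 40, v, 28, 28, 5), (15, 28, 40, v, 29, 20, 12), (15, 28, 40, v, 29, 20, 32), (15, 28, 40, v, 29, 20, 5), (15, 28, 40, v, 31, 1, 12), (15, 28, 40, v, 31, 1, 32), (15, 28, 40, v, 31, 1, 5), (15, 28, 40, v, 38, 14, 12), (15, 28, 40, v, 38, 14, 32), (15, 28, 40, v, 38, 14, 5)}
π[G, D]: project onto (G, D) (12 duplicate(s) eliminated) → {(40, 11), (40, 22), (40, 28), (40, 29), (40, 31), (40, 38)}

{(40, 11), (40, 22), (40, 28), (40, 29), (40, 31), (40, 38)}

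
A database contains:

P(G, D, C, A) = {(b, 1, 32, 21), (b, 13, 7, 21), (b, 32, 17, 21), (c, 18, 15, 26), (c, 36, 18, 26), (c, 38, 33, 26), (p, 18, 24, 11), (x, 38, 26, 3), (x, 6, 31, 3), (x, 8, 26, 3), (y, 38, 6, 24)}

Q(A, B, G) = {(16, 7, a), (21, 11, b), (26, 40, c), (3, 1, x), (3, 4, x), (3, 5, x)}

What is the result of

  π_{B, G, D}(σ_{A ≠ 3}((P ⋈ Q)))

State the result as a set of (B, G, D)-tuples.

{(11, b, 1), (11, b, 13), (11, b, 32), (40, c, 18), (40, c, 36), (40, c, 38)}

Natural join on G, A: {(b, 1, 32, 21, 11), (b, 13, 7, 21, 11), (b, 32, 17, 21, 11), (c, 18, 15, 26, 40), (c, 36, 18, 26, 40), (c, 38, 33, 26, 40), (x, 38, 26, 3, 1), (x, 38, 26, 3, 4), (x, 38, 26, 3, 5), (x, 6, 31, 3, 1), (x, 6, 31, 3, 4), (x, 6, 31, 3, 5), (x, 8, 26, 3, 1), (x, 8, 26, 3, 4), (x, 8, 26, 3, 5)}
Selection A ≠ 3: {(b, 1, 32, 21, 11), (b, 13, 7, 21, 11), (b, 32, 17, 21, 11), (c, 18, 15, 26, 40), (c, 36, 18, 26, 40), (c, 38, 33, 26, 40)}
Projecting to B, G, D: {(11, b, 1), (11, b, 13), (11, b, 32), (40, c, 18), (40, c, 36), (40, c, 38)}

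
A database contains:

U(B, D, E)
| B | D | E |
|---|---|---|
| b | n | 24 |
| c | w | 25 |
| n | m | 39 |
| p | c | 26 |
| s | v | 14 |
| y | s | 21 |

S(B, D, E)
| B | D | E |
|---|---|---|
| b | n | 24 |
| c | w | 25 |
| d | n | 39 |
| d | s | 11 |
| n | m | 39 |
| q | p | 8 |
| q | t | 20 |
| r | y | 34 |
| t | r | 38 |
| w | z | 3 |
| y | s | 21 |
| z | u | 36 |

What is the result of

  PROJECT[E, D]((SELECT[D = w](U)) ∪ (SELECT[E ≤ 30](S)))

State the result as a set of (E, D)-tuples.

{(11, s), (20, t), (21, s), (24, n), (25, w), (3, z), (8, p)}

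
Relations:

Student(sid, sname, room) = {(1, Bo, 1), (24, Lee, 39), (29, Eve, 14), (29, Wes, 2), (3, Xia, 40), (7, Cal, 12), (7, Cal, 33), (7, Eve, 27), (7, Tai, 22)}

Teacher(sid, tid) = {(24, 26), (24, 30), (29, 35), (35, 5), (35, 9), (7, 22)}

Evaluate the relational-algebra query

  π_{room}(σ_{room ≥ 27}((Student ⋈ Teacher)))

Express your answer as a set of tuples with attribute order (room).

{27, 33, 39}

Joining Student and Teacher on sid yields {(24, Lee, 39, 26), (24, Lee, 39, 30), (29, Eve, 14, 35), (29, Wes, 2, 35), (7, Cal, 12, 22), (7, Cal, 33, 22), (7, Eve, 27, 22), (7, Tai, 22, 22)}.
Apply σ_{room ≥ 27}; surviving tuples: {(24, Lee, 39, 26), (24, Lee, 39, 30), (7, Cal, 33, 22), (7, Eve, 27, 22)}
π[room]: project onto (room) (1 duplicate(s) eliminated) → {27, 33, 39}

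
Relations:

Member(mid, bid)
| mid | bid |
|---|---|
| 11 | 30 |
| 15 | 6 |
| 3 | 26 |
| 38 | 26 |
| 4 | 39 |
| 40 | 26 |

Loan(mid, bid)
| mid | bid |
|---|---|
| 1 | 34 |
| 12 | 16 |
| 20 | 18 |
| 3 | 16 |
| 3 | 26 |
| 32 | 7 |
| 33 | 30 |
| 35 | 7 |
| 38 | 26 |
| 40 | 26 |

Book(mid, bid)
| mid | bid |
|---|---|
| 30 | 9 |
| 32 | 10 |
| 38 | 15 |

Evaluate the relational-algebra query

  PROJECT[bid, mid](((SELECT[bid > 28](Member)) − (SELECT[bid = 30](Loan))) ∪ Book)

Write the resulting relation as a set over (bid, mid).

{(10, 32), (15, 38), (30, 11), (39, 4), (9, 30)}

σ[bid > 28]: keep tuples satisfying bid > 28 → {(11, 30), (4, 39)}
σ[bid = 30]: keep tuples satisfying bid = 30 → {(33, 30)}
Difference: {(11, 30), (4, 39)} with {(33, 30)} → {(11, 30), (4, 39)}
Union: {(11, 30), (4, 39)} with {(30, 9), (32, 10), (38, 15)} → {(11, 30), (30, 9), (32, 10), (38, 15), (4, 39)}
Keep only column(s) bid, mid: {(10, 32), (15, 38), (30, 11), (39, 4), (9, 30)}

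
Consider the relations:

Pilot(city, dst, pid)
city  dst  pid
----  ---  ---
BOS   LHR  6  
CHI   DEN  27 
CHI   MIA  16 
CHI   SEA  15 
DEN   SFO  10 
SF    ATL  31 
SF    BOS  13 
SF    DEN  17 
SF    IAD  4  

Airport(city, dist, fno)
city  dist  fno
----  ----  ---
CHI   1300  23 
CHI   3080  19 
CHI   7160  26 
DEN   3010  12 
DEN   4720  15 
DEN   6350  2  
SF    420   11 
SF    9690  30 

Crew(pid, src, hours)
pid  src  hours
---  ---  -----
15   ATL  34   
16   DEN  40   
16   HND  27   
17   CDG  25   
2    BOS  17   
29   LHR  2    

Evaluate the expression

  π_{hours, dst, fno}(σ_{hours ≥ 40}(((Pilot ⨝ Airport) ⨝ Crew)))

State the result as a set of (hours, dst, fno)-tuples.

{(40, MIA, 19), (40, MIA, 23), (40, MIA, 26)}

Natural join on city: {(CHI, DEN, 27, 1300, 23), (CHI, DEN, 27, 3080, 19), (CHI, DEN, 27, 7160, 26), (CHI, MIA, 16, 1300, 23), (CHI, MIA, 16, 3080, 19), (CHI, MIA, 16, 7160, 26), (CHI, SEA, 15, 1300, 23), (CHI, SEA, 15, 3080, 19), (CHI, SEA, 15, 7160, 26), (DEN, SFO, 10, 3010, 12), (DEN, SFO, 10, 4720, 15), (DEN, SFO, 10, 6350, 2), (SF, ATL, 31, 420, 11), (SF, ATL, 31, 9690, 30), (SF, BOS, 13, 420, 11), (SF, BOS, 13, 9690, 30), (SF, DEN, 17, 420, 11), (SF, DEN, 17, 9690, 30), (SF, IAD, 4, 420, 11), (SF, IAD, 4, 9690, 30)}
Natural join on pid: {(CHI, MIA, 16, 1300, 23, DEN, 40), (CHI, MIA, 16, 1300, 23, HND, 27), (CHI, MIA, 16, 3080, 19, DEN, 40), (CHI, MIA, 16, 3080, 19, HND, 27), (CHI, MIA, 16, 7160, 26, DEN, 40), (CHI, MIA, 16, 7160, 26, HND, 27), (CHI, SEA, 15, 1300, 23, ATL, 34), (CHI, SEA, 15, 3080, 19, ATL, 34), (CHI, SEA, 15, 7160, 26, ATL, 34), (SF, DEN, 17, 420, 11, CDG, 25), (SF, DEN, 17, 9690, 30, CDG, 25)}
Selection hours ≥ 40: {(CHI, MIA, 16, 1300, 23, DEN, 40), (CHI, MIA, 16, 3080, 19, DEN, 40), (CHI, MIA, 16, 7160, 26, DEN, 40)}
Keep only column(s) hours, dst, fno: {(40, MIA, 19), (40, MIA, 23), (40, MIA, 26)}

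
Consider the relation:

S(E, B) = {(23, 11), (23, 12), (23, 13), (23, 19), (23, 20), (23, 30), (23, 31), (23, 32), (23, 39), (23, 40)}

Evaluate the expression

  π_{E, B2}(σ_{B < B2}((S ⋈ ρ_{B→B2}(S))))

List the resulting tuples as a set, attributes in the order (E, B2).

{(23, 12), (23, 13), (23, 19), (23, 20), (23, 30), (23, 31), (23, 32), (23, 39), (23, 40)}

ρ[B→B2]: schema becomes (E, B2); tuples unchanged.
Natural join on E: {(23, 11, 11), (23, 11, 12), (23, 11, 13), (23, 11, 19), (23, 11, 20), (23, 11, 30), (23, 11, 31), (23, 11, 32), (23, 11, 39), (23, 11, 40), (23, 12, 11), (23, 12, 12), (23, 12, 13), (23, 12, 19), (23, 12, 20), (23, 12, 30), (23, 12, 31), (23, 12, 32), (23, 12, 39), (23, 12, 40), (23, 13, 11), (23, 13, 12), (23, 13, 13), (23, 13, 19), (23, 13, 20), (23, 13, 30), (23, 13, 31), (23, 13, 32), (23, 13, 39), (23, 13, 40), (23, 19, 11), (23, 19, 12), (23, 19, 13), (23, 19, 19), (23, 19, 20), (23, 19, 30), (23, 19, 31), (23, 19, 32), (23, 19, 39), (23, 19, 40), (23, 20, 11), (23, 20, 12), (23, 20, 13), (23, 20, 19), (23, 20, 20), (23, 20, 30), (23, 20, 31), (23, 20, 32), (23, 20, 39), (23, 20, 40), (23, 30, 11), (23, 30, 12), (23, 30, 13), (23, 30, 19), (23, 30, 20), (23, 30, 30), (23, 30, 31), (23, 30, 32), (23, 30, 39), (23, 30, 40), (23, 31, 11), (23, 31, 12), (23, 31, 13), (23, 31, 19), (23, 31, 20), (23, 31, 30), (23, 31, 31), (23, 31, 32), (23, 31, 39), (23, 31, 40), (23, 32, 11), (23, 32, 12), (23, 32, 13), (23, 32, 19), (23, 32, 20), (23, 32, 30), (23, 32, 31), (23, 32, 32), (23, 32, 39), (23, 32, 40), (23, 39, 11), (23, 39, 12), (23, 39, 13), (23, 39, 19), (23, 39, 20), (23, 39, 30), (23, 39, 31), (23, 39, 32), (23, 39, 39), (23, 39, 40), (23, 40, 11), (23, 40, 12), (23, 40, 13), (23, 40, 19), (23, 40, 20), (23, 40, 30), (23, 40, 31), (23, 40, 32), (23, 40, 39), (23, 40, 40)}
Apply σ_{B < B2}; surviving tuples: {(23, 11, 12), (23, 11, 13), (23, 11, 19), (23, 11, 20), (23, 11, 30), (23, 11, 31), (23, 11, 32), (23, 11, 39), (23, 11, 40), (23, 12, 13), (23, 12, 19), (23, 12, 20), (23, 12, 30), (23, 12, 31), (23, 12, 32), (23, 12, 39), (23, 12, 40), (23, 13, 19), (23, 13, 20), (23, 13, 30), (23, 13, 31), (23, 13, 32), (23, 13, 39), (23, 13, 40), (23, 19, 20), (23, 19, 30), (23, 19, 31), (23, 19, 32), (23, 19, 39), (23, 19, 40), (23, 20, 30), (23, 20, 31), (23, 20, 32), (23, 20, 39), (23, 20, 40), (23, 30, 31), (23, 30, 32), (23, 30, 39), (23, 30, 40), (23, 31, 32), (23, 31, 39), (23, 31, 40), (23, 32, 39), (23, 32, 40), (23, 39, 40)}
π_{E, B2} gives {(23, 12), (23, 13), (23, 19), (23, 20), (23, 30), (23, 31), (23, 32), (23, 39), (23, 40)} (36 duplicate(s) eliminated).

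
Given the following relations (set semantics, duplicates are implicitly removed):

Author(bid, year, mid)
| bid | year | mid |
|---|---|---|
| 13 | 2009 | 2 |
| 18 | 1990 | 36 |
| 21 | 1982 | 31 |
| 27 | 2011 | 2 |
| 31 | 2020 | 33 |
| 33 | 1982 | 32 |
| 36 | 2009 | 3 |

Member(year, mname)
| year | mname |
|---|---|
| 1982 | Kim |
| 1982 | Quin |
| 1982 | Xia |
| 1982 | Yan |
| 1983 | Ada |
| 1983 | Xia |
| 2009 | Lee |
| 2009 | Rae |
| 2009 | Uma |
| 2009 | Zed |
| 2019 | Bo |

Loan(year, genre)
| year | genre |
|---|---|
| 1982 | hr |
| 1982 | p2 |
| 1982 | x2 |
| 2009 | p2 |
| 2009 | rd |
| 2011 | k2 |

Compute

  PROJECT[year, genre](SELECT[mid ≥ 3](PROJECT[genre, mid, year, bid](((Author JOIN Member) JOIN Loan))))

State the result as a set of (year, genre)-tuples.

{(1982, hr), (1982, p2), (1982, x2), (2009, p2), (2009, rd)}

Natural join on year: {(13, 2009, 2, Lee), (13, 2009, 2, Rae), (13, 2009, 2, Uma), (13, 2009, 2, Zed), (21, 1982, 31, Kim), (21, 1982, 31, Quin), (21, 1982, 31, Xia), (21, 1982, 31, Yan), (33, 1982, 32, Kim), (33, 1982, 32, Quin), (33, 1982, 32, Xia), (33, 1982, 32, Yan), (36, 2009, 3, Lee), (36, 2009, 3, Rae), (36, 2009, 3, Uma), (36, 2009, 3, Zed)}
Natural join on year: {(13, 2009, 2, Lee, p2), (13, 2009, 2, Lee, rd), (13, 2009, 2, Rae, p2), (13, 2009, 2, Rae, rd), (13, 2009, 2, Uma, p2), (13, 2009, 2, Uma, rd), (13, 2009, 2, Zed, p2), (13, 2009, 2, Zed, rd), (21, 1982, 31, Kim, hr), (21, 1982, 31, Kim, p2), (21, 1982, 31, Kim, x2), (21, 1982, 31, Quin, hr), (21, 1982, 31, Quin, p2), (21, 1982, 31, Quin, x2), (21, 1982, 31, Xia, hr), (21, 1982, 31, Xia, p2), (21, 1982, 31, Xia, x2), (21, 1982, 31, Yan, hr), (21, 1982, 31, Yan, p2), (21, 1982, 31, Yan, x2), (33, 1982, 32, Kim, hr), (33, 1982, 32, Kim, p2), (33, 1982, 32, Kim, x2), (33, 1982, 32, Quin, hr), (33, 1982, 32, Quin, p2), (33, 1982, 32, Quin, x2), (33, 1982, 32, Xia, hr), (33, 1982, 32, Xia, p2), (33, 1982, 32, Xia, x2), (33, 1982, 32, Yan, hr), (33, 1982, 32, Yan, p2), (33, 1982, 32, Yan, x2), (36, 2009, 3, Lee, p2), (36, 2009, 3, Lee, rd), (36, 2009, 3, Rae, p2), (36, 2009, 3, Rae, rd), (36, 2009, 3, Uma, p2), (36, 2009, 3, Uma, rd), (36, 2009, 3, Zed, p2), (36, 2009, 3, Zed, rd)}
Keep only column(s) genre, mid, year, bid (30 duplicate(s) eliminated): {(hr, 31, 1982, 21), (hr, 32, 1982, 33), (p2, 2, 2009, 13), (p2, 3, 2009, 36), (p2, 31, 1982, 21), (p2, 32, 1982, 33), (rd, 2, 2009, 13), (rd, 3, 2009, 36), (x2, 31, 1982, 21), (x2, 32, 1982, 33)}
Selection mid ≥ 3: {(hr, 31, 1982, 21), (hr, 32, 1982, 33), (p2, 3, 2009, 36), (p2, 31, 1982, 21), (p2, 32, 1982, 33), (rd, 3, 2009, 36), (x2, 31, 1982, 21), (x2, 32, 1982, 33)}
Keep only column(s) year, genre (3 duplicate(s) eliminated): {(1982, hr), (1982, p2), (1982, x2), (2009, p2), (2009, rd)}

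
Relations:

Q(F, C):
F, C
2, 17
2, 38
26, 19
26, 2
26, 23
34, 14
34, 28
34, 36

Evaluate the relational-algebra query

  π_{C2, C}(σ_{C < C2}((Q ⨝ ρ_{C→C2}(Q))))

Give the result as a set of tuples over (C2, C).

ρ[C→C2]: schema becomes (F, C2); tuples unchanged.
Q ⋈ ρ_{C→C2}(Q) (natural join on F): {(2, 17, 17), (2, 17, 38), (2, 38, 17), (2, 38, 38), (26, 19, 19), (26, 19, 2), (26, 19, 23), (26, 2, 19), (26, 2, 2), (26, 2, 23), (26, 23, 19), (26, 23, 2), (26, 23, 23), (34, 14, 14), (34, 14, 28), (34, 14, 36), (34, 28, 14), (34, 28, 28), (34, 28, 36), (34, 36, 14), (34, 36, 28), (34, 36, 36)}
Apply σ_{C < C2}; surviving tuples: {(2, 17, 38), (26, 19, 23), (26, 2, 19), (26, 2, 23), (34, 14, 28), (34, 14, 36), (34, 28, 36)}
π[C2, C]: project onto (C2, C) → {(19, 2), (23, 19), (23, 2), (28, 14), (36, 14), (36, 28), (38, 17)}

{(19, 2), (23, 19), (23, 2), (28, 14), (36, 14), (36, 28), (38, 17)}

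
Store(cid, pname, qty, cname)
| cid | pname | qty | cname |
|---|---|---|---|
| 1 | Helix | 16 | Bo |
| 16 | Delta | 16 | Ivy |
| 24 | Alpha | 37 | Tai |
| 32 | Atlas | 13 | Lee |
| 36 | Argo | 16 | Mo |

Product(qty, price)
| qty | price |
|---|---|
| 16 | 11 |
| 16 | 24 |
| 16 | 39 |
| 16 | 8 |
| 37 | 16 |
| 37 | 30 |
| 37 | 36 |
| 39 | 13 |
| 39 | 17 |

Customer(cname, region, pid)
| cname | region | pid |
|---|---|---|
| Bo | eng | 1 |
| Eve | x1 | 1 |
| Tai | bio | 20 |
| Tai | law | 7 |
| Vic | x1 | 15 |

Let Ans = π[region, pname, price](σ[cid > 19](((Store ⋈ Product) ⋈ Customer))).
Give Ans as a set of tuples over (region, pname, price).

{(bio, Alpha, 16), (bio, Alpha, 30), (bio, Alpha, 36), (law, Alpha, 16), (law, Alpha, 30), (law, Alpha, 36)}

Joining Store and Product on qty yields {(1, Helix, 16, Bo, 11), (1, Helix, 16, Bo, 24), (1, Helix, 16, Bo, 39), (1, Helix, 16, Bo, 8), (16, Delta, 16, Ivy, 11), (16, Delta, 16, Ivy, 24), (16, Delta, 16, Ivy, 39), (16, Delta, 16, Ivy, 8), (24, Alpha, 37, Tai, 16), (24, Alpha, 37, Tai, 30), (24, Alpha, 37, Tai, 36), (36, Argo, 16, Mo, 11), (36, Argo, 16, Mo, 24), (36, Argo, 16, Mo, 39), (36, Argo, 16, Mo, 8)}.
Joining (Store ⋈ Product) and Customer on cname yields {(1, Helix, 16, Bo, 11, eng, 1), (1, Helix, 16, Bo, 24, eng, 1), (1, Helix, 16, Bo, 39, eng, 1), (1, Helix, 16, Bo, 8, eng, 1), (24, Alpha, 37, Tai, 16, bio, 20), (24, Alpha, 37, Tai, 16, law, 7), (24, Alpha, 37, Tai, 30, bio, 20), (24, Alpha, 37, Tai, 30, law, 7), (24, Alpha, 37, Tai, 36, bio, 20), (24, Alpha, 37, Tai, 36, law, 7)}.
Apply σ_{cid > 19}; surviving tuples: {(24, Alpha, 37, Tai, 16, bio, 20), (24, Alpha, 37, Tai, 16, law, 7), (24, Alpha, 37, Tai, 30, bio, 20), (24, Alpha, 37, Tai, 30, law, 7), (24, Alpha, 37, Tai, 36, bio, 20), (24, Alpha, 37, Tai, 36, law, 7)}
π[region, pname, price]: project onto (region, pname, price) → {(bio, Alpha, 16), (bio, Alpha, 30), (bio, Alpha, 36), (law, Alpha, 16), (law, Alpha, 30), (law, Alpha, 36)}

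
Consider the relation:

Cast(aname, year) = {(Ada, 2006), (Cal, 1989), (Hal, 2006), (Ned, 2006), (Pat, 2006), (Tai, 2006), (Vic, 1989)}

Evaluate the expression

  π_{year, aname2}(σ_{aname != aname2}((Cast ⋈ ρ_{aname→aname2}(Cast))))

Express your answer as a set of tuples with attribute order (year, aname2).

{(1989, Cal), (1989, Vic), (2006, Ada), (2006, Hal), (2006, Ned), (2006, Pat), (2006, Tai)}

ρ[aname→aname2]: schema becomes (aname2, year); tuples unchanged.
Cast ⋈ ρ_{aname→aname2}(Cast) (natural join on year): {(Ada, 2006, Ada), (Ada, 2006, Hal), (Ada, 2006, Ned), (Ada, 2006, Pat), (Ada, 2006, Tai), (Cal, 1989, Cal), (Cal, 1989, Vic), (Hal, 2006, Ada), (Hal, 2006, Hal), (Hal, 2006, Ned), (Hal, 2006, Pat), (Hal, 2006, Tai), (Ned, 2006, Ada), (Ned, 2006, Hal), (Ned, 2006, Ned), (Ned, 2006, Pat), (Ned, 2006, Tai), (Pat, 2006, Ada), (Pat, 2006, Hal), (Pat, 2006, Ned), (Pat, 2006, Pat), (Pat, 2006, Tai), (Tai, 2006, Ada), (Tai, 2006, Hal), (Tai, 2006, Ned), (Tai, 2006, Pat), (Tai, 2006, Tai), (Vic, 1989, Cal), (Vic, 1989, Vic)}
Selection aname != aname2: {(Ada, 2006, Hal), (Ada, 2006, Ned), (Ada, 2006, Pat), (Ada, 2006, Tai), (Cal, 1989, Vic), (Hal, 2006, Ada), (Hal, 2006, Ned), (Hal, 2006, Pat), (Hal, 2006, Tai), (Ned, 2006, Ada), (Ned, 2006, Hal), (Ned, 2006, Pat), (Ned, 2006, Tai), (Pat, 2006, Ada), (Pat, 2006, Hal), (Pat, 2006, Ned), (Pat, 2006, Tai), (Tai, 2006, Ada), (Tai, 2006, Hal), (Tai, 2006, Ned), (Tai, 2006, Pat), (Vic, 1989, Cal)}
Projecting to year, aname2 (15 duplicate(s) eliminated): {(1989, Cal), (1989, Vic), (2006, Ada), (2006, Hal), (2006, Ned), (2006, Pat), (2006, Tai)}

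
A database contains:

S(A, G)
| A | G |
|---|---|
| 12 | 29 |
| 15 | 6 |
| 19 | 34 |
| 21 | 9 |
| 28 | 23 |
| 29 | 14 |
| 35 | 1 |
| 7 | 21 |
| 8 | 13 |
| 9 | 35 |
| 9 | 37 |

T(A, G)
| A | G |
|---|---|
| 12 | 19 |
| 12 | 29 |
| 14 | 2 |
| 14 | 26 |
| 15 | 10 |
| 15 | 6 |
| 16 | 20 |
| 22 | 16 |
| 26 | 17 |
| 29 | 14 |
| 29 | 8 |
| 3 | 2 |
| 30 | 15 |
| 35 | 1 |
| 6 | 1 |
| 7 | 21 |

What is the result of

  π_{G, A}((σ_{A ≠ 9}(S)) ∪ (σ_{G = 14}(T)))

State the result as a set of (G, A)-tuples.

Filtering on A ≠ 9 leaves {(12, 29), (15, 6), (19, 34), (21, 9), (28, 23), (29, 14), (35, 1), (7, 21), (8, 13)}.
Filtering on G = 14 leaves {(29, 14)}.
Set union of the two operands is {(12, 29), (15, 6), (19, 34), (21, 9), (28, 23), (29, 14), (35, 1), (7, 21), (8, 13)}.
π_{G, A} gives {(1, 35), (13, 8), (14, 29), (21, 7), (23, 28), (29, 12), (34, 19), (6, 15), (9, 21)}.

{(1, 35), (13, 8), (14, 29), (21, 7), (23, 28), (29, 12), (34, 19), (6, 15), (9, 21)}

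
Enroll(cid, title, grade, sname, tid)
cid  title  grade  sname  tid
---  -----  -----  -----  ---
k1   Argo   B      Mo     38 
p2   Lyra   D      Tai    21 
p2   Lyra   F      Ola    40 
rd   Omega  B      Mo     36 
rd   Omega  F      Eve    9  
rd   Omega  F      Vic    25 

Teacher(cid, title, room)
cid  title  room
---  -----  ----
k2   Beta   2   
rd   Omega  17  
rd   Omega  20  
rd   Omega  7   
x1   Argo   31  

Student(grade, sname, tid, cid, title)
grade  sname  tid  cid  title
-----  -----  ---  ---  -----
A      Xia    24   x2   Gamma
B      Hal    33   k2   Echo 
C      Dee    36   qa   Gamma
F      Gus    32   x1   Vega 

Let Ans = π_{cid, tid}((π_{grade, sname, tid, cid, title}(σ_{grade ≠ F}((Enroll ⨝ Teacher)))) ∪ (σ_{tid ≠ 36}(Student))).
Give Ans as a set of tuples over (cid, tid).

{(k2, 33), (rd, 36), (x1, 32), (x2, 24)}

Enroll ⋈ Teacher (natural join on cid, title): {(rd, Omega, B, Mo, 36, 17), (rd, Omega, B, Mo, 36, 20), (rd, Omega, B, Mo, 36, 7), (rd, Omega, F, Eve, 9, 17), (rd, Omega, F, Eve, 9, 20), (rd, Omega, F, Eve, 9, 7), (rd, Omega, F, Vic, 25, 17), (rd, Omega, F, Vic, 25, 20), (rd, Omega, F, Vic, 25, 7)}
Apply σ_{grade ≠ F}; surviving tuples: {(rd, Omega, B, Mo, 36, 17), (rd, Omega, B, Mo, 36, 20), (rd, Omega, B, Mo, 36, 7)}
Keep only column(s) grade, sname, tid, cid, title (2 duplicate(s) eliminated): {(B, Mo, 36, rd, Omega)}
Apply σ_{tid ≠ 36}; surviving tuples: {(A, Xia, 24, x2, Gamma), (B, Hal, 33, k2, Echo), (F, Gus, 32, x1, Vega)}
Set union of the two operands is {(A, Xia, 24, x2, Gamma), (B, Hal, 33, k2, Echo), (B, Mo, 36, rd, Omega), (F, Gus, 32, x1, Vega)}.
Keep only column(s) cid, tid: {(k2, 33), (rd, 36), (x1, 32), (x2, 24)}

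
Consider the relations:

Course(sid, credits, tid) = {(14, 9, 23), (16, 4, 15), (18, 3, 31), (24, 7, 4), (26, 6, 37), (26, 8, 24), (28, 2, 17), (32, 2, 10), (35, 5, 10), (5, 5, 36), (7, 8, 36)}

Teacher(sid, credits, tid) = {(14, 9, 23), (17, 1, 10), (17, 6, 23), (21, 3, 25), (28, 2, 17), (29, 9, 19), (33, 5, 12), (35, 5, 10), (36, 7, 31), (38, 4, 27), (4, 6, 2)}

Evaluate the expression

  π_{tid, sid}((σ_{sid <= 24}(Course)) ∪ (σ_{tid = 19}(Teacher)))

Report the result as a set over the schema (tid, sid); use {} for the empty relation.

{(15, 16), (19, 29), (23, 14), (31, 18), (36, 5), (36, 7), (4, 24)}

Filtering on sid <= 24 leaves {(14, 9, 23), (16, 4, 15), (18, 3, 31), (24, 7, 4), (5, 5, 36), (7, 8, 36)}.
Filtering on tid = 19 leaves {(29, 9, 19)}.
Set union of the two operands is {(14, 9, 23), (16, 4, 15), (18, 3, 31), (24, 7, 4), (29, 9, 19), (5, 5, 36), (7, 8, 36)}.
Projecting to tid, sid: {(15, 16), (19, 29), (23, 14), (31, 18), (36, 5), (36, 7), (4, 24)}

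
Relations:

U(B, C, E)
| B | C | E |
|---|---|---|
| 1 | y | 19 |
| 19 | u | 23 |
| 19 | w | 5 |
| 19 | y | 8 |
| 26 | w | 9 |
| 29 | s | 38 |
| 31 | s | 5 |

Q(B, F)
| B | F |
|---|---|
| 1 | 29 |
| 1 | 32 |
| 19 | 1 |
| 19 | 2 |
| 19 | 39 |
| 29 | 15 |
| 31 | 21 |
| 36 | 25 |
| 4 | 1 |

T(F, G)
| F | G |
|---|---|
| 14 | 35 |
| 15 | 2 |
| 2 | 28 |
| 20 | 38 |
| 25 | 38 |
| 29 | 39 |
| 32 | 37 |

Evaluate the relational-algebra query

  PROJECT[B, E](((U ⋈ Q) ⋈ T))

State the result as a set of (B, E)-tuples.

{(1, 19), (19, 23), (19, 5), (19, 8), (29, 38)}

Natural join on B: {(1, y, 19, 29), (1, y, 19, 32), (19, u, 23, 1), (19, u, 23, 2), (19, u, 23, 39), (19, w, 5, 1), (19, w, 5, 2), (19, w, 5, 39), (19, y, 8, 1), (19, y, 8, 2), (19, y, 8, 39), (29, s, 38, 15), (31, s, 5, 21)}
Natural join on F: {(1, y, 19, 29, 39), (1, y, 19, 32, 37), (19, u, 23, 2, 28), (19, w, 5, 2, 28), (19, y, 8, 2, 28), (29, s, 38, 15, 2)}
Projecting to B, E (1 duplicate(s) eliminated): {(1, 19), (19, 23), (19, 5), (19, 8), (29, 38)}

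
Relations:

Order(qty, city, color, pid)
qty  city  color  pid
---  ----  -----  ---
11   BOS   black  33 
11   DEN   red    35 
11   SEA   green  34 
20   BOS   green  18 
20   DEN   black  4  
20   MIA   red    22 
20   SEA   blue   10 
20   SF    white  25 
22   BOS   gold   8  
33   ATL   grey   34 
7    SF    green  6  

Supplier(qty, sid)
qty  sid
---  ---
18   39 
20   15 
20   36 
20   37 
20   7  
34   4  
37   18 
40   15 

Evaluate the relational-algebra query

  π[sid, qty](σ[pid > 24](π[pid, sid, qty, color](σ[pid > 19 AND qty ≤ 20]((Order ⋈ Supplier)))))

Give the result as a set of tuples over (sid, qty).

Natural join on qty: {(20, BOS, green, 18, 15), (20, BOS, green, 18, 36), (20, BOS, green, 18, 37), (20, BOS, green, 18, 7), (20, DEN, black, 4, 15), (20, DEN, black, 4, 36), (20, DEN, black, 4, 37), (20, DEN, black, 4, 7), (20, MIA, red, 22, 15), (20, MIA, red, 22, 36), (20, MIA, red, 22, 37), (20, MIA, red, 22, 7), (20, SEA, blue, 10, 15), (20, SEA, blue, 10, 36), (20, SEA, blue, 10, 37), (20, SEA, blue, 10, 7), (20, SF, white, 25, 15), (20, SF, white, 25, 36), (20, SF, white, 25, 37), (20, SF, white, 25, 7)}
Selection pid > 19 AND qty ≤ 20: {(20, MIA, red, 22, 15), (20, MIA, red, 22, 36), (20, MIA, red, 22, 37), (20, MIA, red, 22, 7), (20, SF, white, 25, 15), (20, SF, white, 25, 36), (20, SF, white, 25, 37), (20, SF, white, 25, 7)}
π_{pid, sid, qty, color} gives {(22, 15, 20, red), (22, 36, 20, red), (22, 37, 20, red), (22, 7, 20, red), (25, 15, 20, white), (25, 36, 20, white), (25, 37, 20, white), (25, 7, 20, white)}.
Selection pid > 24: {(25, 15, 20, white), (25, 36, 20, white), (25, 37, 20, white), (25, 7, 20, white)}
π_{sid, qty} gives {(15, 20), (36, 20), (37, 20), (7, 20)}.

{(15, 20), (36, 20), (37, 20), (7, 20)}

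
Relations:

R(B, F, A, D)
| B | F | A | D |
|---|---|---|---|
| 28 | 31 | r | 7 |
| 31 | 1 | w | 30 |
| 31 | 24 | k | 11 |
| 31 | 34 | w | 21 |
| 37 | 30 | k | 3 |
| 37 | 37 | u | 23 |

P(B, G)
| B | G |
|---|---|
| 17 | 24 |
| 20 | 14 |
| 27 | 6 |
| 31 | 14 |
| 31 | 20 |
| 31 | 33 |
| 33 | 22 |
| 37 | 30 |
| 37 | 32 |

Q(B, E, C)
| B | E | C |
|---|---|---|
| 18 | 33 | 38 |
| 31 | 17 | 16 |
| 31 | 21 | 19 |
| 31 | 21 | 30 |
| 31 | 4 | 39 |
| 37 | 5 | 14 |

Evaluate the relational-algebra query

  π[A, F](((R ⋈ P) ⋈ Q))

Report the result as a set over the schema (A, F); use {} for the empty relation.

{(k, 24), (k, 30), (u, 37), (w, 1), (w, 34)}

Joining R and P on B yields {(31, 1, w, 30, 14), (31, 1, w, 30, 20), (31, 1, w, 30, 33), (31, 24, k, 11, 14), (31, 24, k, 11, 20), (31, 24, k, 11, 33), (31, 34, w, 21, 14), (31, 34, w, 21, 20), (31, 34, w, 21, 33), (37, 30, k, 3, 30), (37, 30, k, 3, 32), (37, 37, u, 23, 30), (37, 37, u, 23, 32)}.
Joining (R ⋈ P) and Q on B yields {(31, 1, w, 30, 14, 17, 16), (31, 1, w, 30, 14, 21, 19), (31, 1, w, 30, 14, 21, 30), (31, 1, w, 30, 14, 4, 39), (31, 1, w, 30, 20, 17, 16), (31, 1, w, 30, 20, 21, 19), (31, 1, w, 30, 20, 21, 30), (31, 1, w, 30, 20, 4, 39), (31, 1, w, 30, 33, 17, 16), (31, 1, w, 30, 33, 21, 19), (31, 1, w, 30, 33, 21, 30), (31, 1, w, 30, 33, 4, 39), (31, 24, k, 11, 14, 17, 16), (31, 24, k, 11, 14, 21, 19), (31, 24, k, 11, 14, 21, 30), (31, 24, k, 11, 14, 4, 39), (31, 24, k, 11, 20, 17, 16), (31, 24, k, 11, 20, 21, 19), (31, 24, k, 11, 20, 21, 30), (31, 24, k, 11, 20, 4, 39), (31, 24, k, 11, 33, 17, 16), (31, 24, k, 11, 33, 21, 19), (31, 24, k, 11, 33, 21, 30), (31, 24, k, 11, 33, 4, 39), (31, 34, w, 21, 14, 17, 16), (31, 34, w, 21, 14, 21, 19), (31, 34, w, 21, 14, 21, 30), (31, 34, w, 21, 14, 4, 39), (31, 34, w, 21, 20, 17, 16), (31, 34, w, 21, 20, 21, 19), (31, 34, w, 21, 20, 21, 30), (31, 34, w, 21, 20, 4, 39), (31, 34, w, 21, 33, 17, 16), (31, 34, w, 21, 33, 21, 19), (31, 34, w, 21, 33, 21, 30), (31, 34, w, 21, 33, 4, 39), (37, 30, k, 3, 30, 5, 14), (37, 30, k, 3, 32, 5, 14), (37, 37, u, 23, 30, 5, 14), (37, 37, u, 23, 32, 5, 14)}.
π[A, F]: project onto (A, F) (35 duplicate(s) eliminated) → {(k, 24), (k, 30), (u, 37), (w, 1), (w, 34)}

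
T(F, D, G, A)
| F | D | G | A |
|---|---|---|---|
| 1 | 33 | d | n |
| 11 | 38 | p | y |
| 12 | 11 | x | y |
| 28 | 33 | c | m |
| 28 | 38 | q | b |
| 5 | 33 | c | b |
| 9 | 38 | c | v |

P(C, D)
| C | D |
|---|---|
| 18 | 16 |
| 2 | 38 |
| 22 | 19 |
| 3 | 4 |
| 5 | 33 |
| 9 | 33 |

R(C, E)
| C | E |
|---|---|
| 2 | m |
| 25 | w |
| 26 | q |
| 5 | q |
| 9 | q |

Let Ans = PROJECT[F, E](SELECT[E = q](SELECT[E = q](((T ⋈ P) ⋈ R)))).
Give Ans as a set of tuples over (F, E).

{(1, q), (28, q), (5, q)}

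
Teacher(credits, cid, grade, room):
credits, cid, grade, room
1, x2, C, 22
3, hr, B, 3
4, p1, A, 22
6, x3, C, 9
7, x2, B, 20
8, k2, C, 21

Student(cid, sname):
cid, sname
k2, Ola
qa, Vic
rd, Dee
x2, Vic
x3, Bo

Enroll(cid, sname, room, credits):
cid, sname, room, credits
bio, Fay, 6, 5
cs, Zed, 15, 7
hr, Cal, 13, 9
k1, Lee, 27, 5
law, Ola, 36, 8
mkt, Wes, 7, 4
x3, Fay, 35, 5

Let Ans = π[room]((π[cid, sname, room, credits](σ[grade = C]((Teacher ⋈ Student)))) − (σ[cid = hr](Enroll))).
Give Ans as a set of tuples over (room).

{21, 22, 9}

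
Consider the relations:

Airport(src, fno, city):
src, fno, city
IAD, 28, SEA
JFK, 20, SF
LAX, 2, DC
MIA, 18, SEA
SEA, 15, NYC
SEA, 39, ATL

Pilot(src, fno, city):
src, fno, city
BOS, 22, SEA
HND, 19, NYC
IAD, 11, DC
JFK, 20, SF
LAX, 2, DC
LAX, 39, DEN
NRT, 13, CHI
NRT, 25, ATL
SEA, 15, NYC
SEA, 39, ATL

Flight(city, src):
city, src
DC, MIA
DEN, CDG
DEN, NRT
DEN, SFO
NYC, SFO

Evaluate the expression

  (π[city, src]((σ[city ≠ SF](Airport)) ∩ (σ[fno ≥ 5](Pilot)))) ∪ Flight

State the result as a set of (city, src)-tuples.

{(ATL, SEA), (DC, MIA), (DEN, CDG), (DEN, NRT), (DEN, SFO), (NYC, SEA), (NYC, SFO)}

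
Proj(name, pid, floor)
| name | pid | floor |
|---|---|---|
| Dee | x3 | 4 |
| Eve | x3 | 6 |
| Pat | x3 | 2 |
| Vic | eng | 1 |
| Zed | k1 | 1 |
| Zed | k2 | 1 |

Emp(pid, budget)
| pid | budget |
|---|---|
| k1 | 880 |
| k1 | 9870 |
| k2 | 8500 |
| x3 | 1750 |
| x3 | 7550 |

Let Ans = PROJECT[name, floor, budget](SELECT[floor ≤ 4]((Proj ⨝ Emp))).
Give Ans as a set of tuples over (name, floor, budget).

{(Dee, 4, 1750), (Dee, 4, 7550), (Pat, 2, 1750), (Pat, 2, 7550), (Zed, 1, 8500), (Zed, 1, 880), (Zed, 1, 9870)}

Proj ⋈ Emp (natural join on pid): {(Dee, x3, 4, 1750), (Dee, x3, 4, 7550), (Eve, x3, 6, 1750), (Eve, x3, 6, 7550), (Pat, x3, 2, 1750), (Pat, x3, 2, 7550), (Zed, k1, 1, 880), (Zed, k1, 1, 9870), (Zed, k2, 1, 8500)}
σ[floor ≤ 4]: keep tuples satisfying floor ≤ 4 → {(Dee, x3, 4, 1750), (Dee, x3, 4, 7550), (Pat, x3, 2, 1750), (Pat, x3, 2, 7550), (Zed, k1, 1, 880), (Zed, k1, 1, 9870), (Zed, k2, 1, 8500)}
π[name, floor, budget]: project onto (name, floor, budget) → {(Dee, 4, 1750), (Dee, 4, 7550), (Pat, 2, 1750), (Pat, 2, 7550), (Zed, 1, 8500), (Zed, 1, 880), (Zed, 1, 9870)}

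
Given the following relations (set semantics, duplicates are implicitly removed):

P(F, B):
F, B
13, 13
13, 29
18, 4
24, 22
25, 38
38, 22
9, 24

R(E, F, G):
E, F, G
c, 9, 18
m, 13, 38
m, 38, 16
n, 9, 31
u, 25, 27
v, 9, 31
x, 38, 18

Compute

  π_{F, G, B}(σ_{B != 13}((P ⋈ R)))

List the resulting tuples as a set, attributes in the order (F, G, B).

{(13, 38, 29), (25, 27, 38), (38, 16, 22), (38, 18, 22), (9, 18, 24), (9, 31, 24)}

Joining P and R on F yields {(13, 13, m, 38), (13, 29, m, 38), (25, 38, u, 27), (38, 22, m, 16), (38, 22, x, 18), (9, 24, c, 18), (9, 24, n, 31), (9, 24, v, 31)}.
σ[B != 13]: keep tuples satisfying B != 13 → {(13, 29, m, 38), (25, 38, u, 27), (38, 22, m, 16), (38, 22, x, 18), (9, 24, c, 18), (9, 24, n, 31), (9, 24, v, 31)}
π_{F, G, B} gives {(13, 38, 29), (25, 27, 38), (38, 16, 22), (38, 18, 22), (9, 18, 24), (9, 31, 24)} (1 duplicate(s) eliminated).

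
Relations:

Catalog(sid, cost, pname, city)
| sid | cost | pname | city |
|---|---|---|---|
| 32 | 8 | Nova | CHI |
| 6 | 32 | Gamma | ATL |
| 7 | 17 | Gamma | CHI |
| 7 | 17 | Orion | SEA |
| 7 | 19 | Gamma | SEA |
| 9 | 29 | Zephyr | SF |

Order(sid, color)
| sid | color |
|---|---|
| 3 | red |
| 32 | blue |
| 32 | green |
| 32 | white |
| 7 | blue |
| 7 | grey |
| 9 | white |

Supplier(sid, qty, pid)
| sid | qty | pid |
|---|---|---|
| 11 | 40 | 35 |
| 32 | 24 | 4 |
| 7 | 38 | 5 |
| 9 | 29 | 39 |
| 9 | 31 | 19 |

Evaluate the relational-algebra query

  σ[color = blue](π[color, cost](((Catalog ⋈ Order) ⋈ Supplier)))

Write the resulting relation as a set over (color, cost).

{(blue, 17), (blue, 19), (blue, 8)}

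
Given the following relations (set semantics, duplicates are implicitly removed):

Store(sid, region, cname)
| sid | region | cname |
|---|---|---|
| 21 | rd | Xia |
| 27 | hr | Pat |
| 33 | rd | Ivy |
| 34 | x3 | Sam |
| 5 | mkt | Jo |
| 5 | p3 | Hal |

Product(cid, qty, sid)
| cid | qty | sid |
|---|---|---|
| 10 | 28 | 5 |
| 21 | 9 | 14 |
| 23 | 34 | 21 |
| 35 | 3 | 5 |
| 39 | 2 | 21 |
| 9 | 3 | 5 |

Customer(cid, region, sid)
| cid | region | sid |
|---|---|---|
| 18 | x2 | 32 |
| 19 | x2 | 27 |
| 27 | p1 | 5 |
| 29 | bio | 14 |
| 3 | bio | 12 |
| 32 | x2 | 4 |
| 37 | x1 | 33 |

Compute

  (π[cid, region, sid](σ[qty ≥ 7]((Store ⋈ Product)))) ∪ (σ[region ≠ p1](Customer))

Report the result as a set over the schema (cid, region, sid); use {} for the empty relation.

Natural join on sid: {(21, rd, Xia, 23, 34), (21, rd, Xia, 39, 2), (5, mkt, Jo, 10, 28), (5, mkt, Jo, 35, 3), (5, mkt, Jo, 9, 3), (5, p3, Hal, 10, 28), (5, p3, Hal, 35, 3), (5, p3, Hal, 9, 3)}
σ[qty ≥ 7]: keep tuples satisfying qty ≥ 7 → {(21, rd, Xia, 23, 34), (5, mkt, Jo, 10, 28), (5, p3, Hal, 10, 28)}
Keep only column(s) cid, region, sid: {(10, mkt, 5), (10, p3, 5), (23, rd, 21)}
σ[region ≠ p1]: keep tuples satisfying region ≠ p1 → {(18, x2, 32), (19, x2, 27), (29, bio, 14), (3, bio, 12), (32, x2, 4), (37, x1, 33)}
Taking the union: {(10, mkt, 5), (10, p3, 5), (18, x2, 32), (19, x2, 27), (23, rd, 21), (29, bio, 14), (3, bio, 12), (32, x2, 4), (37, x1, 33)}

{(10, mkt, 5), (10, p3, 5), (18, x2, 32), (19, x2, 27), (23, rd, 21), (29, bio, 14), (3, bio, 12), (32, x2, 4), (37, x1, 33)}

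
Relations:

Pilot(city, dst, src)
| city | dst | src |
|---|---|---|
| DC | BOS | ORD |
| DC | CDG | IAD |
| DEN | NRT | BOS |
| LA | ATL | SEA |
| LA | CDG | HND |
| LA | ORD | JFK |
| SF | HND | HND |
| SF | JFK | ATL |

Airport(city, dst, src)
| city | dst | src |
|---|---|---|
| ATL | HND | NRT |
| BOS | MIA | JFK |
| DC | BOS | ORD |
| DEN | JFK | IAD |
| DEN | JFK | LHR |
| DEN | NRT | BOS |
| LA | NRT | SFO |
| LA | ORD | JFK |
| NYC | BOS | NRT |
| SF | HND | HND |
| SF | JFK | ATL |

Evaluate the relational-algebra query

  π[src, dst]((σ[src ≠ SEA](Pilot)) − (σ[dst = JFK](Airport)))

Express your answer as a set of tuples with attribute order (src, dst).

Apply σ_{src ≠ SEA}; surviving tuples: {(DC, BOS, ORD), (DC, CDG, IAD), (DEN, NRT, BOS), (LA, CDG, HND), (LA, ORD, JFK), (SF, HND, HND), (SF, JFK, ATL)}
Apply σ_{dst = JFK}; surviving tuples: {(DEN, JFK, IAD), (DEN, JFK, LHR), (SF, JFK, ATL)}
Taking the difference: {(DC, BOS, ORD), (DC, CDG, IAD), (DEN, NRT, BOS), (LA, CDG, HND), (LA, ORD, JFK), (SF, HND, HND)}
π[src, dst]: project onto (src, dst) → {(BOS, NRT), (HND, CDG), (HND, HND), (IAD, CDG), (JFK, ORD), (ORD, BOS)}

{(BOS, NRT), (HND, CDG), (HND, HND), (IAD, CDG), (JFK, ORD), (ORD, BOS)}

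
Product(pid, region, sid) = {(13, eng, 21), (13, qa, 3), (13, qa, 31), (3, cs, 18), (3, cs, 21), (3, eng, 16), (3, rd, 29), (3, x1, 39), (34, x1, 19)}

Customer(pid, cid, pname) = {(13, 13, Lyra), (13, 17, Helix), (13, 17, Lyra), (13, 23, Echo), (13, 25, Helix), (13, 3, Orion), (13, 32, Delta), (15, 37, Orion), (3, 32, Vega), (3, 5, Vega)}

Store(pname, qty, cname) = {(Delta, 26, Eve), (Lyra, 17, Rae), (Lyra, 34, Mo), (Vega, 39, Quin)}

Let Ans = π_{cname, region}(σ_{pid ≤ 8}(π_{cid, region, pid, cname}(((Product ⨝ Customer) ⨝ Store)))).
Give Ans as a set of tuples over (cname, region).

Natural join on pid: {(13, eng, 21, 13, Lyra), (13, eng, 21, 17, Helix), (13, eng, 21, 17, Lyra), (13, eng, 21, 23, Echo), (13, eng, 21, 25, Helix), (13, eng, 21, 3, Orion), (13, eng, 21, 32, Delta), (13, qa, 3, 13, Lyra), (13, qa, 3, 17, Helix), (13, qa, 3, 17, Lyra), (13, qa, 3, 23, Echo), (13, qa, 3, 25, Helix), (13, qa, 3, 3, Orion), (13, qa, 3, 32, Delta), (13, qa, 31, 13, Lyra), (13, qa, 31, 17, Helix), (13, qa, 31, 17, Lyra), (13, qa, 31, 23, Echo), (13, qa, 31, 25, Helix), (13, qa, 31, 3, Orion), (13, qa, 31, 32, Delta), (3, cs, 18, 32, Vega), (3, cs, 18, 5, Vega), (3, cs, 21, 32, Vega), (3, cs, 21, 5, Vega), (3, eng, 16, 32, Vega), (3, eng, 16, 5, Vega), (3, rd, 29, 32, Vega), (3, rd, 29, 5, Vega), (3, x1, 39, 32, Vega), (3, x1, 39, 5, Vega)}
Natural join on pname: {(13, eng, 21, 13, Lyra, 17, Rae), (13, eng, 21, 13, Lyra, 34, Mo), (13, eng, 21, 17, Lyra, 17, Rae), (13, eng, 21, 17, Lyra, 34, Mo), (13, eng, 21, 32, Delta, 26, Eve), (13, qa, 3, 13, Lyra, 17, Rae), (13, qa, 3, 13, Lyra, 34, Mo), (13, qa, 3, 17, Lyra, 17, Rae), (13, qa, 3, 17, Lyra, 34, Mo), (13, qa, 3, 32, Delta, 26, Eve), (13, qa, 31, 13, Lyra, 17, Rae), (13, qa, 31, 13, Lyra, 34, Mo), (13, qa, 31, 17, Lyra, 17, Rae), (13, qa, 31, 17, Lyra, 34, Mo), (13, qa, 31, 32, Delta, 26, Eve), (3, cs, 18, 32, Vega, 39, Quin), (3, cs, 18, 5, Vega, 39, Quin), (3, cs, 21, 32, Vega, 39, Quin), (3, cs, 21, 5, Vega, 39, Quin), (3, eng, 16, 32, Vega, 39, Quin), (3, eng, 16, 5, Vega, 39, Quin), (3, rd, 29, 32, Vega, 39, Quin), (3, rd, 29, 5, Vega, 39, Quin), (3, x1, 39, 32, Vega, 39, Quin), (3, x1, 39, 5, Vega, 39, Quin)}
Projecting to cid, region, pid, cname (7 duplicate(s) eliminated): {(13, eng, 13, Mo), (13, eng, 13, Rae), (13, qa, 13, Mo), (13, qa, 13, Rae), (17, eng, 13, Mo), (17, eng, 13, Rae), (17, qa, 13, Mo), (17, qa, 13, Rae), (32, cs, 3, Quin), (32, eng, 13, Eve), (32, eng, 3, Quin), (32, qa, 13, Eve), (32, rd, 3, Quin), (32, x1, 3, Quin), (5, cs, 3, Quin), (5, eng, 3, Quin), (5, rd, 3, Quin), (5, x1, 3, Quin)}
Apply σ_{pid ≤ 8}; surviving tuples: {(32, cs, 3, Quin), (32, eng, 3, Quin), (32, rd, 3, Quin), (32, x1, 3, Quin), (5, cs, 3, Quin), (5, eng, 3, Quin), (5, rd, 3, Quin), (5, x1, 3, Quin)}
Projecting to cname, region (4 duplicate(s) eliminated): {(Quin, cs), (Quin, eng), (Quin, rd), (Quin, x1)}

{(Quin, cs), (Quin, eng), (Quin, rd), (Quin, x1)}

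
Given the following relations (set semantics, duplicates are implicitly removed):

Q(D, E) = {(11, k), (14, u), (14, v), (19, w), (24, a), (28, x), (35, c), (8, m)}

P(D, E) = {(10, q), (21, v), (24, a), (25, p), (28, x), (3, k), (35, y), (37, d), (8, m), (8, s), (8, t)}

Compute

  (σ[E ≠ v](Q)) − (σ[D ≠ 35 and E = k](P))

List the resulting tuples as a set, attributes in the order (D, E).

Filtering on E ≠ v leaves {(11, k), (14, u), (19, w), (24, a), (28, x), (35, c), (8, m)}.
Filtering on D ≠ 35 and E = k leaves {(3, k)}.
Taking the difference: {(11, k), (14, u), (19, w), (24, a), (28, x), (35, c), (8, m)}

{(11, k), (14, u), (19, w), (24, a), (28, x), (35, c), (8, m)}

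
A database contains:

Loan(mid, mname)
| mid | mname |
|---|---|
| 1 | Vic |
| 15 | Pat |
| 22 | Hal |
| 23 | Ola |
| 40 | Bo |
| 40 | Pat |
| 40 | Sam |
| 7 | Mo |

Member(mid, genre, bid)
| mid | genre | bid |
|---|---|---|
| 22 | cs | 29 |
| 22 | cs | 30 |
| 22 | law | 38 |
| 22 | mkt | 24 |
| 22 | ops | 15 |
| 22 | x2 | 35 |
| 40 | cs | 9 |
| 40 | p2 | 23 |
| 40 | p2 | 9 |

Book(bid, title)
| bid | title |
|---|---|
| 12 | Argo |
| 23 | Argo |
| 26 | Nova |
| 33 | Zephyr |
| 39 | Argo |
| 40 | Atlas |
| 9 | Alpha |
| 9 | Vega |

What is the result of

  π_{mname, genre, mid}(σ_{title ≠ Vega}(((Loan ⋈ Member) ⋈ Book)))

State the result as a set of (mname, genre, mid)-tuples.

{(Bo, cs, 40), (Bo, p2, 40), (Pat, cs, 40), (Pat, p2, 40), (Sam, cs, 40), (Sam, p2, 40)}

Joining Loan and Member on mid yields {(22, Hal, cs, 29), (22, Hal, cs, 30), (22, Hal, law, 38), (22, Hal, mkt, 24), (22, Hal, ops, 15), (22, Hal, x2, 35), (40, Bo, cs, 9), (40, Bo, p2, 23), (40, Bo, p2, 9), (40, Pat, cs, 9), (40, Pat, p2, 23), (40, Pat, p2, 9), (40, Sam, cs, 9), (40, Sam, p2, 23), (40, Sam, p2, 9)}.
Joining (Loan ⋈ Member) and Book on bid yields {(40, Bo, cs, 9, Alpha), (40, Bo, cs, 9, Vega), (40, Bo, p2, 23, Argo), (40, Bo, p2, 9, Alpha), (40, Bo, p2, 9, Vega), (40, Pat, cs, 9, Alpha), (40, Pat, cs, 9, Vega), (40, Pat, p2, 23, Argo), (40, Pat, p2, 9, Alpha), (40, Pat, p2, 9, Vega), (40, Sam, cs, 9, Alpha), (40, Sam, cs, 9, Vega), (40, Sam, p2, 23, Argo), (40, Sam, p2, 9, Alpha), (40, Sam, p2, 9, Vega)}.
Apply σ_{title ≠ Vega}; surviving tuples: {(40, Bo, cs, 9, Alpha), (40, Bo, p2, 23, Argo), (40, Bo, p2, 9, Alpha), (40, Pat, cs, 9, Alpha), (40, Pat, p2, 23, Argo), (40, Pat, p2, 9, Alpha), (40, Sam, cs, 9, Alpha), (40, Sam, p2, 23, Argo), (40, Sam, p2, 9, Alpha)}
Projecting to mname, genre, mid (3 duplicate(s) eliminated): {(Bo, cs, 40), (Bo, p2, 40), (Pat, cs, 40), (Pat, p2, 40), (Sam, cs, 40), (Sam, p2, 40)}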